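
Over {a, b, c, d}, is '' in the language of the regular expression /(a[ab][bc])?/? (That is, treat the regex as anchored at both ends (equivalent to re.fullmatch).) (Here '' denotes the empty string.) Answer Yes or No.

Yes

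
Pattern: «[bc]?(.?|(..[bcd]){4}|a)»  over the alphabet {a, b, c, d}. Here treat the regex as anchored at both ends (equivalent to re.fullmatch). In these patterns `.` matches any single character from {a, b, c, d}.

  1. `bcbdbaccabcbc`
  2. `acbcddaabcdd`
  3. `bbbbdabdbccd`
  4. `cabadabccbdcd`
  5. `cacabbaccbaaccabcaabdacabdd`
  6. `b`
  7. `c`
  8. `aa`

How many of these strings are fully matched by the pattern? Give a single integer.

1 → match
2 → match
3 → no match
4 → no match
5 → no match
6 → match
7 → match
8 → no match
Total matched: 4

4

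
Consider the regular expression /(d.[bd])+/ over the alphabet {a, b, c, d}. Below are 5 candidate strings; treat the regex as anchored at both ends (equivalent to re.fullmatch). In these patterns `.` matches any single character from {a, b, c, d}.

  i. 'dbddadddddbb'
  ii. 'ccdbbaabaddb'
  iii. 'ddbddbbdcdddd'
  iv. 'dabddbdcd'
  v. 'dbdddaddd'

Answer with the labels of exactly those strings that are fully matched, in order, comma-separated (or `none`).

i → match
ii → no match — must start with 'd'
iii → no match
iv → match
v → no match

i, iv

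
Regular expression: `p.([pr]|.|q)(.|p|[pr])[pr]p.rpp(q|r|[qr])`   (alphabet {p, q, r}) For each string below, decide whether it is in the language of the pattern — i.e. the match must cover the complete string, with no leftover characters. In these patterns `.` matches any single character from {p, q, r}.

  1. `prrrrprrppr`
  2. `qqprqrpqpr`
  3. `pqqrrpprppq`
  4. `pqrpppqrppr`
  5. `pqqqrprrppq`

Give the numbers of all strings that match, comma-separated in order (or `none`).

1. `prrrrprrppr` → match
2. `qqprqrpqpr` → no match — must start with `p`
3. `pqqrrpprppq` → match
4. `pqrpppqrppr` → match
5. `pqqqrprrppq` → match

1, 3, 4, 5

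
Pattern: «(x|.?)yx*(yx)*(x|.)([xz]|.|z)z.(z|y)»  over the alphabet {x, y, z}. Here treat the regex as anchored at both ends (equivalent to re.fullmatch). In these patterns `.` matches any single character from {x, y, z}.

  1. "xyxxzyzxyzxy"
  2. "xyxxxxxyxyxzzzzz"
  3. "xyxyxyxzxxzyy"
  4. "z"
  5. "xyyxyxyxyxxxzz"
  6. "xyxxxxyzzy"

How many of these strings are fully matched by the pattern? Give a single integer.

1 → no match
2 → match
3 → no match
4 → no match
5 → no match
6 → match
Total matched: 2

2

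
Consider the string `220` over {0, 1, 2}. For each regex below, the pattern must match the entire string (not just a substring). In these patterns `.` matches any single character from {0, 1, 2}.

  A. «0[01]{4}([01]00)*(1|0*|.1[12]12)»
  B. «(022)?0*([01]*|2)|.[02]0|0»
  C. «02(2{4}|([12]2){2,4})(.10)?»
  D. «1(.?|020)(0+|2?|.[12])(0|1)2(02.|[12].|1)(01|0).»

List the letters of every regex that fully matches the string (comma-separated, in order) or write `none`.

B

A → no match — must start with `0`
B → match
C → no match — must start with `02`
D → no match — must start with `1`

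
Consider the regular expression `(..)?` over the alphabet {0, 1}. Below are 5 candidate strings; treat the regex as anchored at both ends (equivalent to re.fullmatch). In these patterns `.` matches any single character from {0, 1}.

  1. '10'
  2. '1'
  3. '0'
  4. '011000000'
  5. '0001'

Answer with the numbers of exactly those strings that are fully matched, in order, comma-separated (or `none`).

1 → match
2 → no match
3 → no match
4 → no match
5 → no match

1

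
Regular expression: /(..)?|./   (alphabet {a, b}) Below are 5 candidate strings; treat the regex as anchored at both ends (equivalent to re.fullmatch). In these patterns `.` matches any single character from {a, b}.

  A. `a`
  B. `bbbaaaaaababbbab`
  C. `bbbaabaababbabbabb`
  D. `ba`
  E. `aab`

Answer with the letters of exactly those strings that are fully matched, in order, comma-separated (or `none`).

A → match
B → no match
C → no match
D → match
E → no match

A, D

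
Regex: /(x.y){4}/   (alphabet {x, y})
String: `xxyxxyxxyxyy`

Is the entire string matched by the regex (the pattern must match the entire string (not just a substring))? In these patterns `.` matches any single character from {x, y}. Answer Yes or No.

Yes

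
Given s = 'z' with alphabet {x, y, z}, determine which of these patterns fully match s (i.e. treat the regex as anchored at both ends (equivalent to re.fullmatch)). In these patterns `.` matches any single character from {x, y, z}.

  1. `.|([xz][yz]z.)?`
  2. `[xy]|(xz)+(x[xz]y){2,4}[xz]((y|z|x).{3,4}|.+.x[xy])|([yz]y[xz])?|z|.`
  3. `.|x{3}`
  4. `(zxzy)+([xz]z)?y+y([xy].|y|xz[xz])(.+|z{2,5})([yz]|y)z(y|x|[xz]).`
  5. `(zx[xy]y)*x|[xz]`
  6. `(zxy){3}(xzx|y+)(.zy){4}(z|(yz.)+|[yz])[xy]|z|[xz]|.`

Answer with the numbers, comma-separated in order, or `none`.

1 → match
2 → match
3 → match
4 → no match — must start with 'zxzy'
5 → match
6 → match

1, 2, 3, 5, 6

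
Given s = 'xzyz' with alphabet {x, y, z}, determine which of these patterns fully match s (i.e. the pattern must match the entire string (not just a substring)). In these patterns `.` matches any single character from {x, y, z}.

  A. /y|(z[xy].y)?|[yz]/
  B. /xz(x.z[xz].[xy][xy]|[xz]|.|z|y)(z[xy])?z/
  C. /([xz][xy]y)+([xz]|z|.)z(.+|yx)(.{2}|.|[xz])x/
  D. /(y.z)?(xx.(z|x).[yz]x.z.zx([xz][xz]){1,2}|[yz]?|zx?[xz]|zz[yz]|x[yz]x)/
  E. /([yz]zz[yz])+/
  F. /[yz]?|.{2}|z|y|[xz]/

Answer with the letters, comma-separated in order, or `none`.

B

A → no match
B → match
C → no match — must end with 'x'
D → no match
E → no match
F → no match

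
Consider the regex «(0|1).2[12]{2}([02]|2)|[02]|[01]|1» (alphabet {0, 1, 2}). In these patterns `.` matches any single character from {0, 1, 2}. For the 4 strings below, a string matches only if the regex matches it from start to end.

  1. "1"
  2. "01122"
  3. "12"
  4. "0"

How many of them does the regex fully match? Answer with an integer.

2

1 → match
2 → no match
3 → no match
4 → match
Total matched: 2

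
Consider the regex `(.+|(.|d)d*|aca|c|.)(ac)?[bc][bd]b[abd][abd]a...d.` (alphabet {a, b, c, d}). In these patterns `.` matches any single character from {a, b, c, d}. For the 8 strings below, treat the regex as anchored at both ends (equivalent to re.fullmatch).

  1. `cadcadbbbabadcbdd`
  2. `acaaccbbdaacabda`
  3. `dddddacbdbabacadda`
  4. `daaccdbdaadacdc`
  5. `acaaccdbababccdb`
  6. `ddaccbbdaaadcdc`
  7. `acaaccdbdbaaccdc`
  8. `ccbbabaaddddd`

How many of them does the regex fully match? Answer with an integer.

7

1 → match
2 → match
3 → match
4 → match
5 → match
6 → match
7 → match
8 → no match
Total matched: 7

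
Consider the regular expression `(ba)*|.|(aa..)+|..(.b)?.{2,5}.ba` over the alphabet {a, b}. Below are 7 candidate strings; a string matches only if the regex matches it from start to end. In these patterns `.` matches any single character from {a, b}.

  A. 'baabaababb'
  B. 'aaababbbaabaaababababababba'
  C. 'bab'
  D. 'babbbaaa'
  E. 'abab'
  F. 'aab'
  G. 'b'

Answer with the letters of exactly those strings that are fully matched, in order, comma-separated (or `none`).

G

A → no match
B → no match
C → no match
D → no match
E → no match
F → no match
G → match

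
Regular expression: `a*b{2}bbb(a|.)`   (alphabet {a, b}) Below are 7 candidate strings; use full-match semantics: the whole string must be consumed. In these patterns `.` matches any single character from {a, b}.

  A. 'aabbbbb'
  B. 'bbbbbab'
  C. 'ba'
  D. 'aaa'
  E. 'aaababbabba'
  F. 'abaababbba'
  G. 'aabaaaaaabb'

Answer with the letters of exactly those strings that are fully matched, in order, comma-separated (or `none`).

none

A. 'aabbbbb' → no match
B. 'bbbbbab' → no match
C. 'ba' → no match
D. 'aaa' → no match
E. 'aaababbabba' → no match
F. 'abaababbba' → no match
G. 'aabaaaaaabb' → no match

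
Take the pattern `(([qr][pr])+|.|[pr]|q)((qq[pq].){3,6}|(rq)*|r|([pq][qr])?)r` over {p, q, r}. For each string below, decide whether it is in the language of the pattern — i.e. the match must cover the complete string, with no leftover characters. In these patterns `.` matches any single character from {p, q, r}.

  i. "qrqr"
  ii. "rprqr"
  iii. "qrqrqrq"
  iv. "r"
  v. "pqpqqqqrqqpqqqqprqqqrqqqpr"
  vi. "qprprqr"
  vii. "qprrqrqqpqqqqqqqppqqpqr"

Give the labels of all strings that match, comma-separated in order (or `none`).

i → match
ii → match
iii → no match — must end with "r"
iv → no match
v → no match
vi → match
vii → match

i, ii, vi, vii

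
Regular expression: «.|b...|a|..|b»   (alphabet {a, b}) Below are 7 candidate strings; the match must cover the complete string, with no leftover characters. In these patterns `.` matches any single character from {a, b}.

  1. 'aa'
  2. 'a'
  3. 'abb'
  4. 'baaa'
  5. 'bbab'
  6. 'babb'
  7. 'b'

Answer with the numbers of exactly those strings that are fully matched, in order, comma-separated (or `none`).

1. 'aa' → match
2. 'a' → match
3. 'abb' → no match
4. 'baaa' → match
5. 'bbab' → match
6. 'babb' → match
7. 'b' → match

1, 2, 4, 5, 6, 7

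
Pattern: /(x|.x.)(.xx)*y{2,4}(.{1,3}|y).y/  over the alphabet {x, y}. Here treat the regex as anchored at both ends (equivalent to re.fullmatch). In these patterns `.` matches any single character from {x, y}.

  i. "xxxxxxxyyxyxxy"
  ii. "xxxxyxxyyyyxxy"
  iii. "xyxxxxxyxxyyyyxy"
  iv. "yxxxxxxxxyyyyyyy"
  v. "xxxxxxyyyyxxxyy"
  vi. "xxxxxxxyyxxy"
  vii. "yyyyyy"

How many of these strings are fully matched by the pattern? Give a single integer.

6

i → match
ii → match
iii → match
iv → match
v → match
vi → match
vii → no match
Total matched: 6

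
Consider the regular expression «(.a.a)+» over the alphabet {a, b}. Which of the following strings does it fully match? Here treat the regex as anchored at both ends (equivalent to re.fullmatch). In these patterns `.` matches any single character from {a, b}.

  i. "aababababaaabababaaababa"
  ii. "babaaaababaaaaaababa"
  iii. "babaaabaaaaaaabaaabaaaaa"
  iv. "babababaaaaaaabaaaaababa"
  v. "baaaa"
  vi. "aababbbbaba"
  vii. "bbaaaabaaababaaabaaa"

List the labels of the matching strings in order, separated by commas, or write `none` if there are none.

i → match
ii → no match
iii → match
iv → match
v → no match
vi → no match
vii → no match

i, iii, iv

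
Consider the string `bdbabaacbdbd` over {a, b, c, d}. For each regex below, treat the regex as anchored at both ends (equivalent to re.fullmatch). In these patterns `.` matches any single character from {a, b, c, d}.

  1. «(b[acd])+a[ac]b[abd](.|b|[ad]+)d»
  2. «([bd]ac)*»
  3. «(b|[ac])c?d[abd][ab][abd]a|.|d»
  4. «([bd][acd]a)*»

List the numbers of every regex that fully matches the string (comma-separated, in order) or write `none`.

1 → match
2 → no match
3 → no match
4 → no match

1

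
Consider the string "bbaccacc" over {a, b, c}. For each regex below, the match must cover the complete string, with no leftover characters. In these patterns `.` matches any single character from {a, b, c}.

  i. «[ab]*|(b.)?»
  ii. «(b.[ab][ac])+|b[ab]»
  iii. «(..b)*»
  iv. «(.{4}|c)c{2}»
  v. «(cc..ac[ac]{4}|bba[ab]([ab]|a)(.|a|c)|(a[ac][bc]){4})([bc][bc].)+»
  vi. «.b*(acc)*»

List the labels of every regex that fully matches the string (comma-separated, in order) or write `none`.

vi

i → no match
ii → no match
iii → no match
iv → no match
v → no match
vi → match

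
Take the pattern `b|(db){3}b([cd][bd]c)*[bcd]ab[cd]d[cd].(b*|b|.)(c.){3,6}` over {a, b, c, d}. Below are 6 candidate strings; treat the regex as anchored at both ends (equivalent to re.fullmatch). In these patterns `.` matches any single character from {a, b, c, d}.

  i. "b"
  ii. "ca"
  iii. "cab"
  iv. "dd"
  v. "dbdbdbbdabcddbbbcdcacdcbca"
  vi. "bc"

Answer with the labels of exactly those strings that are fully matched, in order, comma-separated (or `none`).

i. "b" → match
ii. "ca" → no match
iii. "cab" → no match
iv. "dd" → no match
v → match
vi. "bc" → no match

i, v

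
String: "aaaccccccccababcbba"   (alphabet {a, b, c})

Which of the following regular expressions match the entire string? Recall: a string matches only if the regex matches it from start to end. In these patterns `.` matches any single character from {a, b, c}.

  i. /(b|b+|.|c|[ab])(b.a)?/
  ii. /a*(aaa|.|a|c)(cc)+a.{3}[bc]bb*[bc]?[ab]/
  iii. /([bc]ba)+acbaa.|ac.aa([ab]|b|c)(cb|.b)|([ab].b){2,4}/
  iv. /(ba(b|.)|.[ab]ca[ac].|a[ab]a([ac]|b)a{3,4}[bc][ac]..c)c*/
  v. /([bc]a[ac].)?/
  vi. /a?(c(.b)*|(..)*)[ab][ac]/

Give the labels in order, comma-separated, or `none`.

ii, vi

i → no match
ii → match
iii → no match
iv → no match
v → no match
vi → match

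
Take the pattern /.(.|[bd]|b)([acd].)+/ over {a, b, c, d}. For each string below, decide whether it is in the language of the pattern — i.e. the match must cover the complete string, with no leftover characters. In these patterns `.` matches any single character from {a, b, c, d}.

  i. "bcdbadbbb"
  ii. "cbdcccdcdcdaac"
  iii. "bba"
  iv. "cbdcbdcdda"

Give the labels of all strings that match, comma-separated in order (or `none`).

i → no match
ii → match
iii → no match
iv → no match

ii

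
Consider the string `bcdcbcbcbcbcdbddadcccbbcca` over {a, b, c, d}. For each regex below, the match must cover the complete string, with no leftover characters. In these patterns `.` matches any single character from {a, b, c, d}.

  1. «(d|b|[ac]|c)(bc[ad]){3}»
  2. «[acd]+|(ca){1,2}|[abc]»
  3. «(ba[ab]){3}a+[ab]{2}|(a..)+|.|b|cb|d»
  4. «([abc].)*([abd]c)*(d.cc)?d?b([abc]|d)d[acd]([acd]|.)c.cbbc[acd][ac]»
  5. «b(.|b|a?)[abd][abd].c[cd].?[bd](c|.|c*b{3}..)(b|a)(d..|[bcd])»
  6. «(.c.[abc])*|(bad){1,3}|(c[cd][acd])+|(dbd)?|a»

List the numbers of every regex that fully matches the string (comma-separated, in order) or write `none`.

1 → no match
2 → no match
3 → no match
4 → match
5 → no match
6 → no match

4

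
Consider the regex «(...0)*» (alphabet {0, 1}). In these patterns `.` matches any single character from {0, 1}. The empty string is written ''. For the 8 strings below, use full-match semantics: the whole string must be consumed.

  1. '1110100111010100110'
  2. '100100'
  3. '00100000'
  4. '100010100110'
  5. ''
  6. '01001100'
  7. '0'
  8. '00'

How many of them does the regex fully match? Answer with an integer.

4

1 → no match
2. '100100' → no match
3. '00100000' → match
4. '100010100110' → match
5. '' → match
6. '01001100' → match
7. '0' → no match
8. '00' → no match
Total matched: 4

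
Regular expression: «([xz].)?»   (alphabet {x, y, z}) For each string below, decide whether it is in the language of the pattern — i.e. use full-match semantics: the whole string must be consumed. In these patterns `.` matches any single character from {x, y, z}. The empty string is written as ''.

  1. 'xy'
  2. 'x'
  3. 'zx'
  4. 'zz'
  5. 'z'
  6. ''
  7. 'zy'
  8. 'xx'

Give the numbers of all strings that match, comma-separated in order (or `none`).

1, 3, 4, 6, 7, 8

1 → match
2 → no match
3 → match
4 → match
5 → no match
6 → match
7 → match
8 → match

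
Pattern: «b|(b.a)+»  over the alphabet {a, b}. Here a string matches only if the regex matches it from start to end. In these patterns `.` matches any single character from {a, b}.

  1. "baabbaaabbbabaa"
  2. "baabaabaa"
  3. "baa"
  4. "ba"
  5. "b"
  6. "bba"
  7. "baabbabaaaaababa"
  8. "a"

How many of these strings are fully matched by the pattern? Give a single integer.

1 → no match
2 → match
3 → match
4 → no match
5 → match
6 → match
7 → no match
8 → no match — must start with "b"
Total matched: 4

4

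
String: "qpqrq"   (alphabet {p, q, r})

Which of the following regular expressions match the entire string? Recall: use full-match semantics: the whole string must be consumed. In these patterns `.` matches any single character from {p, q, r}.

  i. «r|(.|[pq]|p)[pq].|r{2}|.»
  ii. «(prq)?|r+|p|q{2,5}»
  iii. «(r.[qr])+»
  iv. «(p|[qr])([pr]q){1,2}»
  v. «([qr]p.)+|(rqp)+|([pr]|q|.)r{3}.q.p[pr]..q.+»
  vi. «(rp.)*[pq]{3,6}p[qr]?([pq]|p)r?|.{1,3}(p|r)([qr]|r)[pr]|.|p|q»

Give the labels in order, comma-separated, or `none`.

iv

i → no match
ii → no match
iii → no match — must start with "r"
iv → match
v → no match
vi → no match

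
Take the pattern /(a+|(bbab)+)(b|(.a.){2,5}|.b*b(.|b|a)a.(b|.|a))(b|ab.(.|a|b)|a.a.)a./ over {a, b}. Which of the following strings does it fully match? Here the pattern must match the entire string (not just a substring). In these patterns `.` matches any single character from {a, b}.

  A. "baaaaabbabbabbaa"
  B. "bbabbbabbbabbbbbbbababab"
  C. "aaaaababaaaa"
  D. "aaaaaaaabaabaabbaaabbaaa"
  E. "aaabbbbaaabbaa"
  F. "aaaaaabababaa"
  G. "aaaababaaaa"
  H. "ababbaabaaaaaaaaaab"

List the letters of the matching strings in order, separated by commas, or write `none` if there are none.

B, C, D, E, F, G, H

A → no match
B → match
C → match
D → match
E → match
F → match
G → match
H → match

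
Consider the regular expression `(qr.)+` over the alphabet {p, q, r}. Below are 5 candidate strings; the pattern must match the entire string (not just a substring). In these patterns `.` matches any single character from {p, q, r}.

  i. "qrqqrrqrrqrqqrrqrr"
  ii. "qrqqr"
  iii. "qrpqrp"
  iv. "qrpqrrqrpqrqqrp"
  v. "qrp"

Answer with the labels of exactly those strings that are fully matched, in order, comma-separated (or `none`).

i → match
ii → no match
iii → match
iv → match
v → match

i, iii, iv, v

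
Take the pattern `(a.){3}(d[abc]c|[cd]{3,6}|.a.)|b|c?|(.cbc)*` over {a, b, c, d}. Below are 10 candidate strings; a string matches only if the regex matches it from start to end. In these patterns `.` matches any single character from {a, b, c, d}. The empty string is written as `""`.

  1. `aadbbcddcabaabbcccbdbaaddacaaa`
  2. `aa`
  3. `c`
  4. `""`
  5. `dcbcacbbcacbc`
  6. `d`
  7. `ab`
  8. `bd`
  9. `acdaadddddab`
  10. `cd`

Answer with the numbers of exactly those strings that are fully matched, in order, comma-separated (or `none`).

3, 4

1 → no match
2 → no match
3 → match
4 → match
5 → no match
6 → no match
7 → no match
8 → no match
9 → no match
10 → no match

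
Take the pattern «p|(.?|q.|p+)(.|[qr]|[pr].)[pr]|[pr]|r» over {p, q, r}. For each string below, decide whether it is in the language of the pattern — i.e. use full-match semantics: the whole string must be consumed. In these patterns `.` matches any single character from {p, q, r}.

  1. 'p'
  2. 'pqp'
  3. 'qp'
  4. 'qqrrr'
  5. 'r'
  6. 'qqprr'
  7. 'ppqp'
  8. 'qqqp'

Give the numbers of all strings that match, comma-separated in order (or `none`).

1 → match
2 → match
3 → match
4 → match
5 → match
6 → match
7 → match
8 → match

1, 2, 3, 4, 5, 6, 7, 8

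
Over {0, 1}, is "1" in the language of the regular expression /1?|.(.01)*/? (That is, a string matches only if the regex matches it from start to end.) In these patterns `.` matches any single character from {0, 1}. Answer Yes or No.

Yes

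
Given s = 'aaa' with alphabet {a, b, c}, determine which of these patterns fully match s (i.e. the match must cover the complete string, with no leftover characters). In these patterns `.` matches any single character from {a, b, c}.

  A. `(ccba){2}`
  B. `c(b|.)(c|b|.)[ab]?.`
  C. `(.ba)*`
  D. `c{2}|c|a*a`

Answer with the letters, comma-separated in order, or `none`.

D

A → no match — must start with 'ccba'
B → no match — must start with 'c'
C → no match
D → match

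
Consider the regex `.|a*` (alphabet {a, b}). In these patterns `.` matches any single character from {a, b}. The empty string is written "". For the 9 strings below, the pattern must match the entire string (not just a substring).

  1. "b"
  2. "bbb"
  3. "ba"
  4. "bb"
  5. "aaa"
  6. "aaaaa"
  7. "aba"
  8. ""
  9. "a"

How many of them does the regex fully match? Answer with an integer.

5

1. "b" → match
2. "bbb" → no match
3. "ba" → no match
4. "bb" → no match
5. "aaa" → match
6. "aaaaa" → match
7. "aba" → no match
8. "" → match
9. "a" → match
Total matched: 5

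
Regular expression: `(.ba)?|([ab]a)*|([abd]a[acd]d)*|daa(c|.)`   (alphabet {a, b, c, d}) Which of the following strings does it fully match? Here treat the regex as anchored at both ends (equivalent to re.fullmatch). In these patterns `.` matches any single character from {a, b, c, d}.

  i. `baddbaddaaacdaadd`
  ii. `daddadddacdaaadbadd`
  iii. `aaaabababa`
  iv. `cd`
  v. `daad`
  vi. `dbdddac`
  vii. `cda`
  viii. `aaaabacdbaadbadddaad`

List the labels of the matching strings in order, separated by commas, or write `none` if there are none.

iii, v

i → no match
ii → no match
iii. `aaaabababa` → match
iv. `cd` → no match
v. `daad` → match
vi. `dbdddac` → no match
vii. `cda` → no match
viii → no match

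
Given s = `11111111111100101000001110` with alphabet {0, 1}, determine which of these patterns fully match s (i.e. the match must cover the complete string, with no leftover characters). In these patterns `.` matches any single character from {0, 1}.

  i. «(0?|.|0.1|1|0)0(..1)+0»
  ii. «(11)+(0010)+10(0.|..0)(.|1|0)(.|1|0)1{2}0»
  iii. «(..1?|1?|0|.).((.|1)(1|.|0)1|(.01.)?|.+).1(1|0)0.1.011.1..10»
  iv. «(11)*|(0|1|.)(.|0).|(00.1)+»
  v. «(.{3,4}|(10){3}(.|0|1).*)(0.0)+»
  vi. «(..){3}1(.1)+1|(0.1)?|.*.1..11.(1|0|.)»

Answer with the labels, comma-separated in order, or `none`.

ii

i → no match
ii → match
iii → no match
iv → no match
v → no match
vi → no match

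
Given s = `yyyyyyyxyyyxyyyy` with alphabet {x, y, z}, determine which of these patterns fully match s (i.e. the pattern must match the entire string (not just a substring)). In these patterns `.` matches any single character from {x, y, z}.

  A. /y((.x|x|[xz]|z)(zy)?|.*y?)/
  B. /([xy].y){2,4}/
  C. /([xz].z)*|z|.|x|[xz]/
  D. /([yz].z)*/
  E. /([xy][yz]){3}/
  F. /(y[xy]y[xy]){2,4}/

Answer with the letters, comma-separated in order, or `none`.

A, F

A → match
B → no match
C → no match
D → no match
E → no match
F → match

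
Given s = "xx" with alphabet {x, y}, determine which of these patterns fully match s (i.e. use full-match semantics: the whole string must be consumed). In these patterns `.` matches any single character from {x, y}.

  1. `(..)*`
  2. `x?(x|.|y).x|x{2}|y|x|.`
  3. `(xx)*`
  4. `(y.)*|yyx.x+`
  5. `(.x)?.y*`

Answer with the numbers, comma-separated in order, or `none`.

1, 2, 3

1 → match
2 → match
3 → match
4 → no match
5 → no match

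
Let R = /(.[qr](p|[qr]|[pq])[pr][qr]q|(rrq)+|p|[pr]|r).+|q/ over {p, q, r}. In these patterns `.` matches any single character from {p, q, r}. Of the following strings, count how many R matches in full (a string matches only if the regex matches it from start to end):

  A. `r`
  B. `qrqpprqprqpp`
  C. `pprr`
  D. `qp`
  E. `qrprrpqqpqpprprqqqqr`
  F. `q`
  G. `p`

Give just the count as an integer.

A. `r` → no match
B. `qrqpprqprqpp` → no match
C. `pprr` → match
D. `qp` → no match
E → no match
F. `q` → match
G. `p` → no match
Total matched: 2

2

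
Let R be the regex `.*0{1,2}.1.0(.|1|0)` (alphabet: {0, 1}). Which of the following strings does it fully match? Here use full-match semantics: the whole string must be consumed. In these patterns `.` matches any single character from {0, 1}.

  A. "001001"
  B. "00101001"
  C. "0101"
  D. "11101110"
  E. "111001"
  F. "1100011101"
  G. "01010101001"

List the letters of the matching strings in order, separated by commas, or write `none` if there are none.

A, F

A. "001001" → match
B. "00101001" → no match
C. "0101" → no match
D. "11101110" → no match
E. "111001" → no match
F. "1100011101" → match
G. "01010101001" → no match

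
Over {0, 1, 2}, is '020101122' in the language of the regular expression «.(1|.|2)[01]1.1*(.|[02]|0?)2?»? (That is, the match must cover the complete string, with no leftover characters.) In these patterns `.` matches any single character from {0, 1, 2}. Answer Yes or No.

Yes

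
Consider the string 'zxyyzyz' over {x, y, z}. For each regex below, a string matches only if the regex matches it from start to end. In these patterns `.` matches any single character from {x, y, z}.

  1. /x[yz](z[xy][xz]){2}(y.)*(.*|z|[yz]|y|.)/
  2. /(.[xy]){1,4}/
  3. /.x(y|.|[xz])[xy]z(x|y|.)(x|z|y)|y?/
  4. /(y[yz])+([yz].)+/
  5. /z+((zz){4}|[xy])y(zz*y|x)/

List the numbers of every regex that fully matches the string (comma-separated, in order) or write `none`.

3

1 → no match — must start with 'x'
2 → no match
3 → match
4 → no match — must start with 'y'
5 → no match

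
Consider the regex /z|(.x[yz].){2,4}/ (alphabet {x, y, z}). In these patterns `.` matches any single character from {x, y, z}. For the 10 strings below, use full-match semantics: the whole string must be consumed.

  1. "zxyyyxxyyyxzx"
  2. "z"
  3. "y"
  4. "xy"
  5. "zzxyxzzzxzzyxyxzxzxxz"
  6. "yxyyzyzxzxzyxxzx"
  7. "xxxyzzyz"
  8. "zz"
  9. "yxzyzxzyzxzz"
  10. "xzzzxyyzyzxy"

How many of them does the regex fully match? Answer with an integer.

1 → no match
2. "z" → match
3. "y" → no match
4. "xy" → no match
5 → no match
6 → no match
7. "xxxyzzyz" → no match
8. "zz" → no match
9. "yxzyzxzyzxzz" → match
10. "xzzzxyyzyzxy" → no match
Total matched: 2

2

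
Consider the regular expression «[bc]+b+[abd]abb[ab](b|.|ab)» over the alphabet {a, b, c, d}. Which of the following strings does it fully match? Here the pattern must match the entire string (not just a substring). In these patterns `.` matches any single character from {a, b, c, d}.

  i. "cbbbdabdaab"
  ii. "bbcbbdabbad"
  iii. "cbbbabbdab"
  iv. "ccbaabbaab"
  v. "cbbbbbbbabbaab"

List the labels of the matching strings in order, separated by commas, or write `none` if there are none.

i → no match
ii → match
iii → no match
iv → match
v → match

ii, iv, v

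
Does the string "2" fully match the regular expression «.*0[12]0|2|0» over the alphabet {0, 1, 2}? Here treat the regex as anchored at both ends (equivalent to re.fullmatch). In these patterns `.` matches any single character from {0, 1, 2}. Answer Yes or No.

Yes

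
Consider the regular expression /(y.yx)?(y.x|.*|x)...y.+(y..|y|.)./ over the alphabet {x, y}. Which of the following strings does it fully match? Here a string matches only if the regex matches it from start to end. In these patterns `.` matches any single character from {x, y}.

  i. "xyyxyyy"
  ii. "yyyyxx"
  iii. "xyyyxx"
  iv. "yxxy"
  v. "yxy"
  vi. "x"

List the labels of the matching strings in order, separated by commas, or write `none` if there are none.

none

i → no match
ii → no match
iii → no match
iv → no match
v → no match
vi → no match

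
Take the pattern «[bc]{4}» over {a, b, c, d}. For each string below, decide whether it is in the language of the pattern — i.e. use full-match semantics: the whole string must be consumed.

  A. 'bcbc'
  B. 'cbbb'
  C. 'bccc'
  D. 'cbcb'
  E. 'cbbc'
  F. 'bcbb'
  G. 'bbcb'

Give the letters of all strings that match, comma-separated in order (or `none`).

A, B, C, D, E, F, G

A → match
B → match
C → match
D → match
E → match
F → match
G → match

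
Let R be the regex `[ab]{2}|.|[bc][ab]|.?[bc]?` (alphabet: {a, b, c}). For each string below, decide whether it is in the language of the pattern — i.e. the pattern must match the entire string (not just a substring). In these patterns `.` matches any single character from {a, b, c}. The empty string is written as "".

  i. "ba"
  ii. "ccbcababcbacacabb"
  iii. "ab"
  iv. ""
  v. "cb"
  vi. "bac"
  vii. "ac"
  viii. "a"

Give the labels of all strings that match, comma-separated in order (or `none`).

i, iii, iv, v, vii, viii

i → match
ii → no match
iii → match
iv → match
v → match
vi → no match
vii → match
viii → match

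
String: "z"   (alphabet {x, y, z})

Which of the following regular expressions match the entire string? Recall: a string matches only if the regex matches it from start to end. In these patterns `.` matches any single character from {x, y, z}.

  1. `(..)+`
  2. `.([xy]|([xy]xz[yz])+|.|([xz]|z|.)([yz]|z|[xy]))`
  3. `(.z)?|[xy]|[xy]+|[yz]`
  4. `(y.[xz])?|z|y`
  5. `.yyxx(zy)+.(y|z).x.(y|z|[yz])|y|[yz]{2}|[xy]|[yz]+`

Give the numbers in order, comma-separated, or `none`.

1 → no match
2 → no match
3 → match
4 → match
5 → match

3, 4, 5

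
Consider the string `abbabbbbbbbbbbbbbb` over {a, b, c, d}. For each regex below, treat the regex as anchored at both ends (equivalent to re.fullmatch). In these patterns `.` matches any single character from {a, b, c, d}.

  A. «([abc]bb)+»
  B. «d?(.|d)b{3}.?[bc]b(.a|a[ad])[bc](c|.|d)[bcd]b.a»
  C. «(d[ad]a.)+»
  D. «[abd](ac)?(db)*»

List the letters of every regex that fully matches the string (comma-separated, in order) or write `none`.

A → match
B → no match — must end with `a`
C → no match — must start with `d`
D → no match

A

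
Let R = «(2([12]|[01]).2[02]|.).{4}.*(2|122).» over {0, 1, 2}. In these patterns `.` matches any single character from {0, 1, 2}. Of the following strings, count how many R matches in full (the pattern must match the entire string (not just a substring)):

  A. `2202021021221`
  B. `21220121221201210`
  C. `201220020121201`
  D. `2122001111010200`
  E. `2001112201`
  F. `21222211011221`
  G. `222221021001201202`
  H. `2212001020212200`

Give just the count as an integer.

2

A → match
B → no match
C → no match
D → no match
E → no match
F → match
G → no match
H → no match
Total matched: 2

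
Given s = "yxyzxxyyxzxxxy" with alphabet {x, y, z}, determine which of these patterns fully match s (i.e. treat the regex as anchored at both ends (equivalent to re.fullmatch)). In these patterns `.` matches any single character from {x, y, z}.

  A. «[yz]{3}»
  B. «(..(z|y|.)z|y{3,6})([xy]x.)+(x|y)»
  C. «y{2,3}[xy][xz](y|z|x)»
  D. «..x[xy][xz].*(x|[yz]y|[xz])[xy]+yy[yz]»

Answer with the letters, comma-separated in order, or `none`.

B

A → no match
B → match
C → no match
D → no match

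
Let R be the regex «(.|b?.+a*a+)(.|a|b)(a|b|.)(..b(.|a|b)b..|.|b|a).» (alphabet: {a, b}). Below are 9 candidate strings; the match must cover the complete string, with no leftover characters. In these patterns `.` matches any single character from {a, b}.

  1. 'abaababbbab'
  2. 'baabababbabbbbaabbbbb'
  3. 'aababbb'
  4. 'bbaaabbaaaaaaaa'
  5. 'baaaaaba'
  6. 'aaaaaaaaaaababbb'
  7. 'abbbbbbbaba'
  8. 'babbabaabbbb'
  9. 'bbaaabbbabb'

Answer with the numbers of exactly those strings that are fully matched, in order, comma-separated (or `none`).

1 → no match
2 → no match
3 → no match
4 → match
5 → match
6 → no match
7 → match
8 → match
9 → match

4, 5, 7, 8, 9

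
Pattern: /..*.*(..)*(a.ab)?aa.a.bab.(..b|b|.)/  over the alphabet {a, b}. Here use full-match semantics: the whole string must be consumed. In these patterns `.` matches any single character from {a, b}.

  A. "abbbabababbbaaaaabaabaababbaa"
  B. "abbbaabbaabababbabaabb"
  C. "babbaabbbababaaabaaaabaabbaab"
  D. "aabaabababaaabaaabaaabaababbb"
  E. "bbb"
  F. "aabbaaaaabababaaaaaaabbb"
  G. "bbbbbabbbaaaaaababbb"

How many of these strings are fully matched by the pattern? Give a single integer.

A → no match
B → no match
C → no match
D → match
E → no match
F → no match
G → match
Total matched: 2

2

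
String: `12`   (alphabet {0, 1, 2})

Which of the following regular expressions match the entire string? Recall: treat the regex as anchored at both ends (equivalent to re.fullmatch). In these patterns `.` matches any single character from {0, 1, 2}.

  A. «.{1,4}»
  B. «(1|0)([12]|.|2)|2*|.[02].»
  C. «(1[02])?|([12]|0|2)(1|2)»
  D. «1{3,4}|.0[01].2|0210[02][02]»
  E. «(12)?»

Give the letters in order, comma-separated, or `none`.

A → match
B → match
C → match
D → no match
E → match

A, B, C, E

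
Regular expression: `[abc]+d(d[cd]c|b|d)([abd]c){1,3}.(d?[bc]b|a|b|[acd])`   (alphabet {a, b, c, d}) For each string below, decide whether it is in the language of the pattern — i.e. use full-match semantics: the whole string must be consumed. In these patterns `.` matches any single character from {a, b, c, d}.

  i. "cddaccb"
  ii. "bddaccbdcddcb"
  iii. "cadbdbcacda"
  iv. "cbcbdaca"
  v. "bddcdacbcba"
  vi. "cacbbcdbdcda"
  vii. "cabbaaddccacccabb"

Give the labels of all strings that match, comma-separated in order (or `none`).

i, vi

i → match
ii → no match
iii → no match
iv → no match
v → no match
vi → match
vii → no match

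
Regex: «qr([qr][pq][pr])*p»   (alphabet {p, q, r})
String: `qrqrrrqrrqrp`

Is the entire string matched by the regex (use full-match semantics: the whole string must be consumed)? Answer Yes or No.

No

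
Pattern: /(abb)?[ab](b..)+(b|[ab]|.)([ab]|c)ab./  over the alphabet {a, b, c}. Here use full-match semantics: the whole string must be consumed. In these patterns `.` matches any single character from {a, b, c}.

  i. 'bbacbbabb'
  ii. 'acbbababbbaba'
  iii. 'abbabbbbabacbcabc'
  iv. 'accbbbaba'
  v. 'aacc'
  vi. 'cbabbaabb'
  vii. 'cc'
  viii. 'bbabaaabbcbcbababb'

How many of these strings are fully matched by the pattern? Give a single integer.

i → match
ii → no match
iii → no match
iv → no match
v → no match
vi → no match
vii → no match
viii → no match
Total matched: 1

1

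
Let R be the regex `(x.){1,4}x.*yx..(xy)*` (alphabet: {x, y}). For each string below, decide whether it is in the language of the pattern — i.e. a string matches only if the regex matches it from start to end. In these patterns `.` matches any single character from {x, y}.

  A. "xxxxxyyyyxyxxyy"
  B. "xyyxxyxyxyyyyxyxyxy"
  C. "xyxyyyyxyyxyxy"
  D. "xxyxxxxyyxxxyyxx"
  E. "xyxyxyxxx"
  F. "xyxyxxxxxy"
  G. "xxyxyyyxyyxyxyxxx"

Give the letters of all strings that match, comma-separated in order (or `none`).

C, E

A → no match
B → no match
C → match
D → no match
E → match
F → no match
G → no match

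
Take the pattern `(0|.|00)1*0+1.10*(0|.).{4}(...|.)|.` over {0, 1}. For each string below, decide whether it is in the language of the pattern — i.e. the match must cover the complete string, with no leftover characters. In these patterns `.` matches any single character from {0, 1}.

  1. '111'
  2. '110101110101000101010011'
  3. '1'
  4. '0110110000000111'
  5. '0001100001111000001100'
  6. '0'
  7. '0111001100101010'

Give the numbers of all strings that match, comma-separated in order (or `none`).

3, 6

1. '111' → no match
2 → no match
3. '1' → match
4 → no match
5 → no match
6. '0' → match
7 → no match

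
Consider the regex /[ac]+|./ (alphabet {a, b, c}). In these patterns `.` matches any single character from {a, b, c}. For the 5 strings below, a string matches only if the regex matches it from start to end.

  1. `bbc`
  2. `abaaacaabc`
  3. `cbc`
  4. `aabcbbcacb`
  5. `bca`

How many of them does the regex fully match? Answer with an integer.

0

1. `bbc` → no match
2. `abaaacaabc` → no match
3. `cbc` → no match
4. `aabcbbcacb` → no match
5. `bca` → no match
Total matched: 0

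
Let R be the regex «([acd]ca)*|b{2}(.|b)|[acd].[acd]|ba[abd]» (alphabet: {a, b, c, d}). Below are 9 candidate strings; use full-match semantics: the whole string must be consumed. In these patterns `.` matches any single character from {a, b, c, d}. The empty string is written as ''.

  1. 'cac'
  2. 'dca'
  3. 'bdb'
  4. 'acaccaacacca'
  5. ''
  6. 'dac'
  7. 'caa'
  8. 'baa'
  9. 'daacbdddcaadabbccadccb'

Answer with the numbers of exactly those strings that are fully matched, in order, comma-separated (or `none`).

1, 2, 4, 5, 6, 7, 8

1 → match
2 → match
3 → no match
4 → match
5 → match
6 → match
7 → match
8 → match
9 → no match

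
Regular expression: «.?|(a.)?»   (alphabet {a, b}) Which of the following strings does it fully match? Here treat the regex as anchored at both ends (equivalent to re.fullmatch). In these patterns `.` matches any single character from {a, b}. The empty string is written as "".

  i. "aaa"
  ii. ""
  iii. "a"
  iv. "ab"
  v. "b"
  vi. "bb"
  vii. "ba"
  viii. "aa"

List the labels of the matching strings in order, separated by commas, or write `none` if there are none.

ii, iii, iv, v, viii

i → no match
ii → match
iii → match
iv → match
v → match
vi → no match
vii → no match
viii → match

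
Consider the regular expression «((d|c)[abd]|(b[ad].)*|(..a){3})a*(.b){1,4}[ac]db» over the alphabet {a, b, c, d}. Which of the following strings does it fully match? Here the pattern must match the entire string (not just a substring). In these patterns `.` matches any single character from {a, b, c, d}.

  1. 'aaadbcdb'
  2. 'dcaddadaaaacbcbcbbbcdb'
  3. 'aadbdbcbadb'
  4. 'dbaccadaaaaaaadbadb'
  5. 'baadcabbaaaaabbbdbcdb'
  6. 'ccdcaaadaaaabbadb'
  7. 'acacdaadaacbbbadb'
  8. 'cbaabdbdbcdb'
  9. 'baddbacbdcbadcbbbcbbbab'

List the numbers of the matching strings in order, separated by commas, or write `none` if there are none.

1. 'aaadbcdb' → match
2 → match
3. 'aadbdbcbadb' → match
4 → match
5 → match
6 → no match
7 → match
8. 'cbaabdbdbcdb' → match
9 → no match — must end with 'db'

1, 2, 3, 4, 5, 7, 8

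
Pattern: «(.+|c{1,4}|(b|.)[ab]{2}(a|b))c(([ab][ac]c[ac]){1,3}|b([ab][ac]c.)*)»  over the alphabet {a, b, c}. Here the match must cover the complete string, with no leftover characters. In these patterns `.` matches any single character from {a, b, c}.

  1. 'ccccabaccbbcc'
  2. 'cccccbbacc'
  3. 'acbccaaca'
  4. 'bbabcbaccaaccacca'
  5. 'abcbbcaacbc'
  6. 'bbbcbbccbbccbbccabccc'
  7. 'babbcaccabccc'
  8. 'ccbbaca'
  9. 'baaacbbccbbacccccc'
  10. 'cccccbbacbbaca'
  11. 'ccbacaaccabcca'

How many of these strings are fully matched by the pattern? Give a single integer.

1 → no match
2. 'cccccbbacc' → match
3. 'acbccaaca' → match
4 → match
5. 'abcbbcaacbc' → no match
6 → match
7 → match
8. 'ccbbaca' → match
9 → no match
10 → match
11 → match
Total matched: 8

8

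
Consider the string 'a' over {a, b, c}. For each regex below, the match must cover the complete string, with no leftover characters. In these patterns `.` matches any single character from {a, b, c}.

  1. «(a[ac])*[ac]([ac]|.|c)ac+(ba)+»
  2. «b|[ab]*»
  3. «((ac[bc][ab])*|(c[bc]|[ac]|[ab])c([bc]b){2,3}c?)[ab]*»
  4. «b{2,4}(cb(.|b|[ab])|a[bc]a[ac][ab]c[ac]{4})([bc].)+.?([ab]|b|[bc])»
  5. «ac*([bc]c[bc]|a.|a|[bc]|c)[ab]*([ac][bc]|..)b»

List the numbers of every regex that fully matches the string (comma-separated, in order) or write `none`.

2, 3

1 → no match — must end with 'ba'
2 → match
3 → match
4 → no match — must start with 'b'
5 → no match — must end with 'b'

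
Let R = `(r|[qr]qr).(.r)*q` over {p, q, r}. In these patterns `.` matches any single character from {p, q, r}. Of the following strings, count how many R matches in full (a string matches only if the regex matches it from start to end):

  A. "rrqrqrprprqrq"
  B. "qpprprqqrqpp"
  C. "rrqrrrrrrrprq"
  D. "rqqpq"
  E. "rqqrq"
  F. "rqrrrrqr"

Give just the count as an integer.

3

A → match
B → no match — must end with "q"
C → match
D → no match
E → match
F → no match — must end with "q"
Total matched: 3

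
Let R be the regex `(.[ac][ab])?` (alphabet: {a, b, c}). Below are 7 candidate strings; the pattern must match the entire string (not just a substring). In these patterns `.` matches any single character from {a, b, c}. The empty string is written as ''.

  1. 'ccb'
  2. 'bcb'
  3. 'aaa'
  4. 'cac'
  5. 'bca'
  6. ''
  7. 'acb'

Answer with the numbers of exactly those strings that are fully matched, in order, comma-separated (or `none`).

1 → match
2 → match
3 → match
4 → no match
5 → match
6 → match
7 → match

1, 2, 3, 5, 6, 7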